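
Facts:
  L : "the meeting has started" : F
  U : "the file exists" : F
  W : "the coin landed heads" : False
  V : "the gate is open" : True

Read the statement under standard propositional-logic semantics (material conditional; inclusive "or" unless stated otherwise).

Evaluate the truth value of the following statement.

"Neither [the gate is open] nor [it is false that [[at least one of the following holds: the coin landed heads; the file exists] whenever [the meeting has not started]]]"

False.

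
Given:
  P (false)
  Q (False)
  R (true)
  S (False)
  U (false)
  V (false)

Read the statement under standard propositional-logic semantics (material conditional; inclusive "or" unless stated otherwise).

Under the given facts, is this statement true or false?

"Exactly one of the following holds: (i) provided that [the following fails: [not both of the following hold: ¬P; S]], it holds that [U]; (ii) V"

Values: P=False, S=False, U=False, V=False.
This is (not (not P nand S) -> U) xor V.

not P = not False = True
not P nand S = True nand False = True
not (not P nand S) = not True = False
not (not P nand S) -> U = False -> False = True
(not (not P nand S) -> U) xor V = True xor False = True

True.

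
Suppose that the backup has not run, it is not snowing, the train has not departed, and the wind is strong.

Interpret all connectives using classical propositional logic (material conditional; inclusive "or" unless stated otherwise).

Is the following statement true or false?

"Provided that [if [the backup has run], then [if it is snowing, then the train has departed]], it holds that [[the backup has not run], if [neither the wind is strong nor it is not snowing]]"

The statement is true.

Let P = "the backup has run" (F), Q = "it is snowing" (F), R = "the train has departed" (F), S = "the wind is strong" (T).
Formalization: (P → (Q → R)) → ((S ↓ ¬Q) → ¬P)

Q → R = F → F = T
P → (Q → R) = F → T = T
¬Q = ¬F = T
S ↓ ¬Q = T ↓ T = F
¬P = ¬F = T
(S ↓ ¬Q) → ¬P = F → T = T
(P → (Q → R)) → ((S ↓ ¬Q) → ¬P) = T → T = T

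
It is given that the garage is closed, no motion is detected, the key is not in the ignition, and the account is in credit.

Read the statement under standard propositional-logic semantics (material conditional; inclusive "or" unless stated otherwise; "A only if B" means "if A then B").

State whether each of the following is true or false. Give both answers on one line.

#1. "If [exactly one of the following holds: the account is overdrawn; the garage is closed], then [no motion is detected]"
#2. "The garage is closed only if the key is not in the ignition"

Let S = "the account is overdrawn" (F), P = "the garage is closed" (T), Q = "motion is detected" (F), R = "the key is in the ignition" (F).

#1: Parsed as (S ⊕ P) → ¬Q

S ⊕ P = F ⊕ T = T
¬Q = ¬F = T
(S ⊕ P) → ¬Q = T → T = T
So #1 is true.

#2: Formalization: P → ¬R

¬R = ¬F = T
P → ¬R = T → T = T
So #2 is true.

#1 T; #2 T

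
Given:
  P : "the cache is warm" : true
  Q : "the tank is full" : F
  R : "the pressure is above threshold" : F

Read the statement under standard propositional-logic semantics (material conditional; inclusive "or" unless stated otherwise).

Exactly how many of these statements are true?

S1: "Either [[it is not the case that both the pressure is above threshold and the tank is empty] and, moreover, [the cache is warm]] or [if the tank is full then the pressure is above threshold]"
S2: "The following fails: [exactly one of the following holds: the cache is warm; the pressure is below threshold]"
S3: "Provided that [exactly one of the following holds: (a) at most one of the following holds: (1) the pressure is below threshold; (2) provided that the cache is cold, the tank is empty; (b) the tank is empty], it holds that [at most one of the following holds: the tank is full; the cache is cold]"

3

S1: Parsed as ((R nand ~Q) & P) | (Q -> R)

~Q = ~F = T
R nand ~Q = F nand T = T
(R nand ~Q) & P = T & T = T
Q -> R = F -> F = T
((R nand ~Q) & P) | (Q -> R) = T | T = T
Hence S1 is true.

S2: In symbols: ~(P xor ~R)

~R = ~F = T
P xor ~R = T xor T = F
~(P xor ~R) = ~F = T
So S2 is true.

S3: This is ((~R nand (~P -> ~Q)) xor ~Q) -> (Q nand ~P).

~R = ~F = T
~P = ~T = F
~Q = ~F = T
~P -> ~Q = F -> T = T
~R nand (~P -> ~Q) = T nand T = F
~Q = ~F = T
(~R nand (~P -> ~Q)) xor ~Q = F xor T = T
~P = ~T = F
Q nand ~P = F nand F = T
((~R nand (~P -> ~Q)) xor ~Q) -> (Q nand ~P) = T -> T = T
Hence S3 is true.

Count: 3.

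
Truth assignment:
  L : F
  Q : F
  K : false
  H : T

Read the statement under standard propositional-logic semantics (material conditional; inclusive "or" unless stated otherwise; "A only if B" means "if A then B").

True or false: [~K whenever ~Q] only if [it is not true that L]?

Values: Q=F, K=F, L=F.
Formalization: (¬Q → ¬K) → ¬L

¬Q = ¬F = T
¬K = ¬F = T
¬Q → ¬K = T → T = T
¬L = ¬F = T
(¬Q → ¬K) → ¬L = T → T = T

True.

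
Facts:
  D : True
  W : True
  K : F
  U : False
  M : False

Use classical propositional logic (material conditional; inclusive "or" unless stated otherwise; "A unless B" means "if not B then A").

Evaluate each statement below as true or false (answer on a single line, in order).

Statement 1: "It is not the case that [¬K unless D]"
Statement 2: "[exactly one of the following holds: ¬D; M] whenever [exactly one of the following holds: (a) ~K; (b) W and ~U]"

Statement 1 False; Statement 2 True

Statement 1: In symbols: ¬(¬K ∨ D)

¬K = ¬F = T
¬K ∨ D = T ∨ T = T
¬(¬K ∨ D) = ¬T = F
Hence Statement 1 is false.

Statement 2: This is (¬K ⊕ (W ∧ ¬U)) → (¬D ⊕ M).

¬K = ¬F = T
¬U = ¬F = T
W ∧ ¬U = T ∧ T = T
¬K ⊕ (W ∧ ¬U) = T ⊕ T = F
¬D = ¬T = F
¬D ⊕ M = F ⊕ F = F
(¬K ⊕ (W ∧ ¬U)) → (¬D ⊕ M) = F → F = T
So Statement 2 is true.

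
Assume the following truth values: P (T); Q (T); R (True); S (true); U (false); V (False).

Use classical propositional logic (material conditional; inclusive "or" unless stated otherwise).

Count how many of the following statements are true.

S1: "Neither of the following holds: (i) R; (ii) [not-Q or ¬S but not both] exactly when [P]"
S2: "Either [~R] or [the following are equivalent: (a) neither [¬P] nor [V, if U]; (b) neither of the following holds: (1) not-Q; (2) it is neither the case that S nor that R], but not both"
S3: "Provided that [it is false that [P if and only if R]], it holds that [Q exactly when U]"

S1: This is R nor ((~Q xor ~S) <-> P).

~Q = ~T = F
~S = ~T = F
~Q xor ~S = F xor F = F
(~Q xor ~S) <-> P = F <-> T = F
R nor ((~Q xor ~S) <-> P) = T nor F = F
Hence S1 is false.

S2: This is ~R xor ((~P nor (U -> V)) <-> (~Q nor (S nor R))).

~R = ~T = F
~P = ~T = F
U -> V = F -> F = T
~P nor (U -> V) = F nor T = F
~Q = ~T = F
S nor R = T nor T = F
~Q nor (S nor R) = F nor F = T
(~P nor (U -> V)) <-> (~Q nor (S nor R)) = F <-> T = F
~R xor ((~P nor (U -> V)) <-> (~Q nor (S nor R))) = F xor F = F
Hence S2 is false.

S3: Parsed as ~(P <-> R) -> (Q <-> U)

P <-> R = T <-> T = T
~(P <-> R) = ~T = F
Q <-> U = T <-> F = F
~(P <-> R) -> (Q <-> U) = F -> F = T
Thus S3 is true.

1 of the 3 statements is true (S3).

1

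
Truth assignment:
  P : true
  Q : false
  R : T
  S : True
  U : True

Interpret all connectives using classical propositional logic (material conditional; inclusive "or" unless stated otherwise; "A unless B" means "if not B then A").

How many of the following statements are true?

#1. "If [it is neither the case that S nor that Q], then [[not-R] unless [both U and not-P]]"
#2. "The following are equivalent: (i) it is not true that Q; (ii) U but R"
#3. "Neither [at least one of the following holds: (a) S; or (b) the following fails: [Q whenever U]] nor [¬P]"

2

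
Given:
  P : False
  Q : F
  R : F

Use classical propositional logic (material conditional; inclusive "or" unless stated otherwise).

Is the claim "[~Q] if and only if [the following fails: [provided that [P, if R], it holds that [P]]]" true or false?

This is ¬Q ↔ ¬((R → P) → P).

¬Q = ¬F = T
R → P = F → F = T
(R → P) → P = T → F = F
¬((R → P) → P) = ¬F = T
¬Q ↔ ¬((R → P) → P) = T ↔ T = T

True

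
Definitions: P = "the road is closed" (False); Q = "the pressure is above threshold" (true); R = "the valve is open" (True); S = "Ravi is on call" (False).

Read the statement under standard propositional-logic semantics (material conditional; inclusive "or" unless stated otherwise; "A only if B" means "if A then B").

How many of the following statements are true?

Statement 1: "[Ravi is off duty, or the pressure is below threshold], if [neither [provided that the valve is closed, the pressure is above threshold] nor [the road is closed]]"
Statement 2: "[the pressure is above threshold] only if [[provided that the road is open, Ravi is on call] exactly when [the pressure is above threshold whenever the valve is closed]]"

1

Statement 1: Formalization: ((~R -> Q) nor P) -> (~S | ~Q)

~R = ~T = F
~R -> Q = F -> T = T
(~R -> Q) nor P = T nor F = F
~S = ~F = T
~Q = ~T = F
~S | ~Q = T | F = T
((~R -> Q) nor P) -> (~S | ~Q) = F -> T = T
Thus Statement 1 is true.

Statement 2: Formalization: Q -> ((~P -> S) <-> (~R -> Q))

~P = ~F = T
~P -> S = T -> F = F
~R = ~T = F
~R -> Q = F -> T = T
(~P -> S) <-> (~R -> Q) = F <-> T = F
Q -> ((~P -> S) <-> (~R -> Q)) = T -> F = F
Thus Statement 2 is false.

Count: 1.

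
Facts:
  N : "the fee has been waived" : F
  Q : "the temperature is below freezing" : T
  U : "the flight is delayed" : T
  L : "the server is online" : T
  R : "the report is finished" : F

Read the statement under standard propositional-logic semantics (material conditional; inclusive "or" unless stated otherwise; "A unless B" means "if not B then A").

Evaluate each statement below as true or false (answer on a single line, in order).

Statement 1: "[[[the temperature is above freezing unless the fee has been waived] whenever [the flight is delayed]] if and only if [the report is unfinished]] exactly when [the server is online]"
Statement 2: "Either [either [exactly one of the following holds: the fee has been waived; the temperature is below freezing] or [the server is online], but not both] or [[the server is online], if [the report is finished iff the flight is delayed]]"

Statement 1 F; Statement 2 T

Statement 1: Formalization: ((U -> (not Q or N)) iff not R) iff L

not Q = not True = False
not Q or N = False or False = False
U -> (not Q or N) = True -> False = False
not R = not False = True
(U -> (not Q or N)) iff not R = False iff True = False
((U -> (not Q or N)) iff not R) iff L = False iff True = False
So Statement 1 is false.

Statement 2: This is ((N xor Q) xor L) or ((R iff U) -> L).

N xor Q = False xor True = True
(N xor Q) xor L = True xor True = False
R iff U = False iff True = False
(R iff U) -> L = False -> True = True
((N xor Q) xor L) or ((R iff U) -> L) = False or True = True
So Statement 2 is true.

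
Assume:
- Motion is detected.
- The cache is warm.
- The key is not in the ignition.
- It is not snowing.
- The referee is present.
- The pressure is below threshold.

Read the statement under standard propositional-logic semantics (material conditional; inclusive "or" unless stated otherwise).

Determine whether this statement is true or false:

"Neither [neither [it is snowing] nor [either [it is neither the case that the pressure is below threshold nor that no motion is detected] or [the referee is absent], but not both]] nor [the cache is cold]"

False.

Let S = "it is snowing" (F), V = "the pressure is above threshold" (F), P = "motion is detected" (T), U = "the referee is present" (T), Q = "the cache is warm" (T).
Formalization: (S ↓ ((¬V ↓ ¬P) ⊕ ¬U)) ↓ ¬Q

¬V = ¬F = T
¬P = ¬T = F
¬V ↓ ¬P = T ↓ F = F
¬U = ¬T = F
(¬V ↓ ¬P) ⊕ ¬U = F ⊕ F = F
S ↓ ((¬V ↓ ¬P) ⊕ ¬U) = F ↓ F = T
¬Q = ¬T = F
(S ↓ ((¬V ↓ ¬P) ⊕ ¬U)) ↓ ¬Q = T ↓ F = F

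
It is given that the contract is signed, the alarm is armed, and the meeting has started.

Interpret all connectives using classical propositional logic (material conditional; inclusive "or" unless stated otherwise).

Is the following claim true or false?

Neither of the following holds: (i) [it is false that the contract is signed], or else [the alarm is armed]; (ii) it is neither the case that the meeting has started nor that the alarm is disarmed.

Let G = "the contract is signed" (T), U = "the alarm is armed" (T), D = "the meeting has started" (T).
Parsed as (¬G ∨ U) ↓ (D ↓ ¬U)

¬G = ¬T = F
¬G ∨ U = F ∨ T = T
¬U = ¬T = F
D ↓ ¬U = T ↓ F = F
(¬G ∨ U) ↓ (D ↓ ¬U) = T ↓ F = F

False.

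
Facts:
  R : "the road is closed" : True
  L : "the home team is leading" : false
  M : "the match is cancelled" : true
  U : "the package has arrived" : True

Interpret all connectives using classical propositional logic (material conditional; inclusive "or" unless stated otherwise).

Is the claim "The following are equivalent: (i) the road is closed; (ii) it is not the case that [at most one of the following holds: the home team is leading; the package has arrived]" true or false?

False

Values: R=T, L=F, U=T.
Formalization: R ↔ ¬(L ↑ U)

L ↑ U = F ↑ T = T
¬(L ↑ U) = ¬T = F
R ↔ ¬(L ↑ U) = T ↔ F = F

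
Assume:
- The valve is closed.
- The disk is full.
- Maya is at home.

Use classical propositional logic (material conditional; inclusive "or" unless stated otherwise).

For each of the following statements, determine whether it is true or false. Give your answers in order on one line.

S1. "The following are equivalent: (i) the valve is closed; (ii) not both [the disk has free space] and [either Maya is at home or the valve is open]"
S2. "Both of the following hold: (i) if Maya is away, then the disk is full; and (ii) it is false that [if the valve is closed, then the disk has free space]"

Let P = "the valve is open" (F), Q = "the disk is full" (T), R = "Maya is at home" (T).

S1: This is ~P <-> (~Q nand (R | P)).

~P = ~F = T
~Q = ~T = F
R | P = T | F = T
~Q nand (R | P) = F nand T = T
~P <-> (~Q nand (R | P)) = T <-> T = T
Thus S1 is true.

S2: This is (~R -> Q) & ~(~P -> ~Q).

~R = ~T = F
~R -> Q = F -> T = T
~P = ~F = T
~Q = ~T = F
~P -> ~Q = T -> F = F
~(~P -> ~Q) = ~F = T
(~R -> Q) & ~(~P -> ~Q) = T & T = T
Thus S2 is true.

S1 T; S2 T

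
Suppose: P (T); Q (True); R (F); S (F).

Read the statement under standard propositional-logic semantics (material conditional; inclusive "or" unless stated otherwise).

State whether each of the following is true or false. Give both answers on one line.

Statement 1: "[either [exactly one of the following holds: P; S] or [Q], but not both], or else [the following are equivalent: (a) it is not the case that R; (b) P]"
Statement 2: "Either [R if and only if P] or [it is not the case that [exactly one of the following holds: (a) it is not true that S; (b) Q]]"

Statement 1: Parsed as ((P xor S) xor Q) or (not R iff P)

P xor S = True xor False = True
(P xor S) xor Q = True xor True = False
not R = not False = True
not R iff P = True iff True = True
((P xor S) xor Q) or (not R iff P) = False or True = True
Thus Statement 1 is true.

Statement 2: In symbols: (R iff P) or not (not S xor Q)

R iff P = False iff True = False
not S = not False = True
not S xor Q = True xor True = False
not (not S xor Q) = not False = True
(R iff P) or not (not S xor Q) = False or True = True
So Statement 2 is true.

Statement 1 true, Statement 2 true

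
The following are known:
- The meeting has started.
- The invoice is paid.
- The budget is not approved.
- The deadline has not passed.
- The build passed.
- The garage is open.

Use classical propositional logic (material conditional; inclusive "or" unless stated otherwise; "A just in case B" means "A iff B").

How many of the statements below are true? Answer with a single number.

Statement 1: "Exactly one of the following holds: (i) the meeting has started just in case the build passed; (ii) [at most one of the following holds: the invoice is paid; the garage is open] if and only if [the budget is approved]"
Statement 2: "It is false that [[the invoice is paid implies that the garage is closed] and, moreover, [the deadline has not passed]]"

Let P = "the meeting has started" (T), W = "the build passed" (T), V = "the invoice is paid" (T), S = "the garage is closed" (F), N = "the budget is approved" (F), M = "the deadline has passed" (F).

Statement 1: Formalization: (P ↔ W) ⊕ ((V ↑ ¬S) ↔ N)

P ↔ W = T ↔ T = T
¬S = ¬F = T
V ↑ ¬S = T ↑ T = F
(V ↑ ¬S) ↔ N = F ↔ F = T
(P ↔ W) ⊕ ((V ↑ ¬S) ↔ N) = T ⊕ T = F
Thus Statement 1 is false.

Statement 2: This is ¬((V → S) ∧ ¬M).

V → S = T → F = F
¬M = ¬F = T
(V → S) ∧ ¬M = F ∧ T = F
¬((V → S) ∧ ¬M) = ¬F = T
So Statement 2 is true.

Count: 1.

1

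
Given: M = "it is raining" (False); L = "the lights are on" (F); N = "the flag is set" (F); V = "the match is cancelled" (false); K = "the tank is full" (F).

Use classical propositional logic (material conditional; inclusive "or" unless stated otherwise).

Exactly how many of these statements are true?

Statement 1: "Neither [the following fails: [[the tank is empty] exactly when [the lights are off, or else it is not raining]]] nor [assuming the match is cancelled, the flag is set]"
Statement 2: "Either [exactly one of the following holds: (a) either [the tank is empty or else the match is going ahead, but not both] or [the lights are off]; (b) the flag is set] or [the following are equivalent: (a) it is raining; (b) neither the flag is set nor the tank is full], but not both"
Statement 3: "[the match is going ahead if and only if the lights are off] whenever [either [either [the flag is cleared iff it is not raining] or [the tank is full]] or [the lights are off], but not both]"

Statement 1: Parsed as not (not K iff (not L or not M)) nor (V -> N)

not K = not False = True
not L = not False = True
not M = not False = True
not L or not M = True or True = True
not K iff (not L or not M) = True iff True = True
not (not K iff (not L or not M)) = not True = False
V -> N = False -> False = True
not (not K iff (not L or not M)) nor (V -> N) = False nor True = False
So Statement 1 is false.

Statement 2: Formalization: (((not K xor not V) or not L) xor N) xor (M iff (N nor K))

not K = not False = True
not V = not False = True
not K xor not V = True xor True = False
not L = not False = True
(not K xor not V) or not L = False or True = True
((not K xor not V) or not L) xor N = True xor False = True
N nor K = False nor False = True
M iff (N nor K) = False iff True = False
(((not K xor not V) or not L) xor N) xor (M iff (N nor K)) = True xor False = True
Hence Statement 2 is true.

Statement 3: Parsed as (((not N iff not M) or K) xor not L) -> (not V iff not L)

not N = not False = True
not M = not False = True
not N iff not M = True iff True = True
(not N iff not M) or K = True or False = True
not L = not False = True
((not N iff not M) or K) xor not L = True xor True = False
not V = not False = True
not L = not False = True
not V iff not L = True iff True = True
(((not N iff not M) or K) xor not L) -> (not V iff not L) = False -> True = True
Hence Statement 3 is true.

Count: 2.

2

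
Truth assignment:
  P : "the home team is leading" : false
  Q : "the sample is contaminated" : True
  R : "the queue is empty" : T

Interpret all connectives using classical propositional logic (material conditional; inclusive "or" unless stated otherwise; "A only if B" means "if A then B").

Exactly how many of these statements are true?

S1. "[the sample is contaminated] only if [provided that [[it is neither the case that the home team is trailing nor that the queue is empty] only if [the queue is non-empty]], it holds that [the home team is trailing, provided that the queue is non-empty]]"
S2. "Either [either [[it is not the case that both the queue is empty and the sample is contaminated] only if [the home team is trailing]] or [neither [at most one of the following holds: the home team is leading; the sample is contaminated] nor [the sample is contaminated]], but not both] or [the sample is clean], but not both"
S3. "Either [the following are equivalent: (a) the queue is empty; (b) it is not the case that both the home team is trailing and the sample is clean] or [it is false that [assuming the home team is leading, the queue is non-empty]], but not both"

3

S1: This is Q → (((¬P ↓ R) → ¬R) → (¬R → ¬P)).

¬P = ¬F = T
¬P ↓ R = T ↓ T = F
¬R = ¬T = F
(¬P ↓ R) → ¬R = F → F = T
¬R = ¬T = F
¬P = ¬F = T
¬R → ¬P = F → T = T
((¬P ↓ R) → ¬R) → (¬R → ¬P) = T → T = T
Q → (((¬P ↓ R) → ¬R) → (¬R → ¬P)) = T → T = T
Hence S1 is true.

S2: In symbols: (((R ↑ Q) → ¬P) ⊕ ((P ↑ Q) ↓ Q)) ⊕ ¬Q

R ↑ Q = T ↑ T = F
¬P = ¬F = T
(R ↑ Q) → ¬P = F → T = T
P ↑ Q = F ↑ T = T
(P ↑ Q) ↓ Q = T ↓ T = F
((R ↑ Q) → ¬P) ⊕ ((P ↑ Q) ↓ Q) = T ⊕ F = T
¬Q = ¬T = F
(((R ↑ Q) → ¬P) ⊕ ((P ↑ Q) ↓ Q)) ⊕ ¬Q = T ⊕ F = T
Thus S2 is true.

S3: Parsed as (R ↔ (¬P ↑ ¬Q)) ⊕ ¬(P → ¬R)

¬P = ¬F = T
¬Q = ¬T = F
¬P ↑ ¬Q = T ↑ F = T
R ↔ (¬P ↑ ¬Q) = T ↔ T = T
¬R = ¬T = F
P → ¬R = F → F = T
¬(P → ¬R) = ¬T = F
(R ↔ (¬P ↑ ¬Q)) ⊕ ¬(P → ¬R) = T ⊕ F = T
Thus S3 is true.

Count: 3.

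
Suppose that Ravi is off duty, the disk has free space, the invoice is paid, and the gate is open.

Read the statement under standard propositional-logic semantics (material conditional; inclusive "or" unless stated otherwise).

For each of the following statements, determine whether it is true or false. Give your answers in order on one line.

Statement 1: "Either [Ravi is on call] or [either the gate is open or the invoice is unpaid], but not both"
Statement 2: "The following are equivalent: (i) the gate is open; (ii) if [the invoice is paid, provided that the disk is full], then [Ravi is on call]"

Let P = "Ravi is on call" (F), S = "the gate is open" (T), R = "the invoice is paid" (T), Q = "the disk is full" (F).

Statement 1: This is P xor (S | ~R).

~R = ~T = F
S | ~R = T | F = T
P xor (S | ~R) = F xor T = T
So Statement 1 is true.

Statement 2: In symbols: S <-> ((Q -> R) -> P)

Q -> R = F -> T = T
(Q -> R) -> P = T -> F = F
S <-> ((Q -> R) -> P) = T <-> F = F
Thus Statement 2 is false.

Statement 1 True; Statement 2 False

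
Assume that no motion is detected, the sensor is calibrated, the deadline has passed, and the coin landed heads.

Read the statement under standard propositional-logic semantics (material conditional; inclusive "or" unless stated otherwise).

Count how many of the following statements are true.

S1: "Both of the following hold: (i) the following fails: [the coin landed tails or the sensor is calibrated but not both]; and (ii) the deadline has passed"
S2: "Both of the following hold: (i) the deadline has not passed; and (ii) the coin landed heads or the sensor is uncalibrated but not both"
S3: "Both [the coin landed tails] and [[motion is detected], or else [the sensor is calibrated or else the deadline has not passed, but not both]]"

0

Let H = "the coin landed heads" (True), W = "the sensor is calibrated" (True), G = "the deadline has passed" (True), V = "motion is detected" (False).

S1: Parsed as not (not H xor W) and G

not H = not True = False
not H xor W = False xor True = True
not (not H xor W) = not True = False
not (not H xor W) and G = False and True = False
So S1 is false.

S2: In symbols: not G and (H xor not W)

not G = not True = False
not W = not True = False
H xor not W = True xor False = True
not G and (H xor not W) = False and True = False
Thus S2 is false.

S3: This is not H and (V or (W xor not G)).

not H = not True = False
not G = not True = False
W xor not G = True xor False = True
V or (W xor not G) = False or True = True
not H and (V or (W xor not G)) = False and True = False
Hence S3 is false.

True statements: 0 (none).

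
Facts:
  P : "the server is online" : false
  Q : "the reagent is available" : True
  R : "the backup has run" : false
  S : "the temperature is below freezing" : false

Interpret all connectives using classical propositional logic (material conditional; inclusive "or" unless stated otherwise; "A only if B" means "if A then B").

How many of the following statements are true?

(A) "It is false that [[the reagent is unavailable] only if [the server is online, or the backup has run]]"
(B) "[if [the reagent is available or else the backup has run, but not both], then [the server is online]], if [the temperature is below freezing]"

(A): This is ¬(¬Q → (P ∨ R)).

¬Q = ¬T = F
P ∨ R = F ∨ F = F
¬Q → (P ∨ R) = F → F = T
¬(¬Q → (P ∨ R)) = ¬T = F
So (A) is false.

(B): Parsed as S → ((Q ⊕ R) → P)

Q ⊕ R = T ⊕ F = T
(Q ⊕ R) → P = T → F = F
S → ((Q ⊕ R) → P) = F → F = T
So (B) is true.

True statements: 1 ((B)).

1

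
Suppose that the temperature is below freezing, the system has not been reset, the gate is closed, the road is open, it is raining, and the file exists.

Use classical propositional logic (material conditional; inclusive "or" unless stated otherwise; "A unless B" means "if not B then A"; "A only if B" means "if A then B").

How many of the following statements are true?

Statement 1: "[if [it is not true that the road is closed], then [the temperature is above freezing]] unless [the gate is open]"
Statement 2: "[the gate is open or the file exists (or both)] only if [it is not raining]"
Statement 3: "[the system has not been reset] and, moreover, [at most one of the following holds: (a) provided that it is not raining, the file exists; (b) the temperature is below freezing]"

0

Let K = "the road is closed" (F), Q = "the temperature is below freezing" (T), G = "the gate is open" (F), D = "the file exists" (T), W = "it is raining" (T), P = "the system has been reset" (F).

Statement 1: Parsed as (~K -> ~Q) | G

~K = ~F = T
~Q = ~T = F
~K -> ~Q = T -> F = F
(~K -> ~Q) | G = F | F = F
Thus Statement 1 is false.

Statement 2: This is (G | D) -> ~W.

G | D = F | T = T
~W = ~T = F
(G | D) -> ~W = T -> F = F
Thus Statement 2 is false.

Statement 3: Parsed as ~P & ((~W -> D) nand Q)

~P = ~F = T
~W = ~T = F
~W -> D = F -> T = T
(~W -> D) nand Q = T nand T = F
~P & ((~W -> D) nand Q) = T & F = F
Hence Statement 3 is false.

0 of the 3 statements are true (none).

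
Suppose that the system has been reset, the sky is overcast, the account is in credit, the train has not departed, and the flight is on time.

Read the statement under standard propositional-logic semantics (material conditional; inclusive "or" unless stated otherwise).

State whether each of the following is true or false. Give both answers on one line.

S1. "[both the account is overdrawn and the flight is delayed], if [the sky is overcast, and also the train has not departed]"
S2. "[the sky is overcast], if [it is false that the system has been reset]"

S1 F; S2 T

Let V = "the sky is overcast" (T), K = "the train has departed" (F), H = "the account is overdrawn" (F), G = "the flight is delayed" (F), D = "the system has been reset" (T).

S1: Parsed as (V & ~K) -> (H & G)

~K = ~F = T
V & ~K = T & T = T
H & G = F & F = F
(V & ~K) -> (H & G) = T -> F = F
So S1 is false.

S2: This is ~D -> V.

~D = ~T = F
~D -> V = F -> T = T
So S2 is true.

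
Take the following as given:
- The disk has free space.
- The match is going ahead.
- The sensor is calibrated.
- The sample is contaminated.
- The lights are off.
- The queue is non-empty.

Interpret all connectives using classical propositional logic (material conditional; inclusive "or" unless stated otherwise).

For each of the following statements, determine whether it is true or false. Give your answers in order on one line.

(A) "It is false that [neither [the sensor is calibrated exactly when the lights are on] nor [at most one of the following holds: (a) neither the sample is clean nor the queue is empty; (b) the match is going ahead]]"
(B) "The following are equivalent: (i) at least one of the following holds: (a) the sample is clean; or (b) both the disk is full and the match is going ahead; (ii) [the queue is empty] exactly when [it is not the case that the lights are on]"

(A) False; (B) True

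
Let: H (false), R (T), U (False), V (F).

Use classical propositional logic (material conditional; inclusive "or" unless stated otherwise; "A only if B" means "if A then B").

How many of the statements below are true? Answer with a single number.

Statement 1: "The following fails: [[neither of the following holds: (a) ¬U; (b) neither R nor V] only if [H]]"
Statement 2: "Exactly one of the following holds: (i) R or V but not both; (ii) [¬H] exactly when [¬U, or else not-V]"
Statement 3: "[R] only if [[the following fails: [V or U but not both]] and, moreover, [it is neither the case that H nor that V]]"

1

Statement 1: Formalization: ¬((¬U ↓ (R ↓ V)) → H)

¬U = ¬F = T
R ↓ V = T ↓ F = F
¬U ↓ (R ↓ V) = T ↓ F = F
(¬U ↓ (R ↓ V)) → H = F → F = T
¬((¬U ↓ (R ↓ V)) → H) = ¬T = F
So Statement 1 is false.

Statement 2: Parsed as (R ⊕ V) ⊕ (¬H ↔ (¬U ∨ ¬V))

R ⊕ V = T ⊕ F = T
¬H = ¬F = T
¬U = ¬F = T
¬V = ¬F = T
¬U ∨ ¬V = T ∨ T = T
¬H ↔ (¬U ∨ ¬V) = T ↔ T = T
(R ⊕ V) ⊕ (¬H ↔ (¬U ∨ ¬V)) = T ⊕ T = F
So Statement 2 is false.

Statement 3: Formalization: R → (¬(V ⊕ U) ∧ (H ↓ V))

V ⊕ U = F ⊕ F = F
¬(V ⊕ U) = ¬F = T
H ↓ V = F ↓ F = T
¬(V ⊕ U) ∧ (H ↓ V) = T ∧ T = T
R → (¬(V ⊕ U) ∧ (H ↓ V)) = T → T = T
So Statement 3 is true.

True statements: 1.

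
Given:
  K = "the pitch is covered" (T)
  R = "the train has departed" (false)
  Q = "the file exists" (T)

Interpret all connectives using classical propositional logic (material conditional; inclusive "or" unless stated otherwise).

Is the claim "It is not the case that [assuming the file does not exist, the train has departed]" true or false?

False

Values: Q=True, R=False.
This is not (not Q -> R).

not Q = not True = False
not Q -> R = False -> False = True
not (not Q -> R) = not True = False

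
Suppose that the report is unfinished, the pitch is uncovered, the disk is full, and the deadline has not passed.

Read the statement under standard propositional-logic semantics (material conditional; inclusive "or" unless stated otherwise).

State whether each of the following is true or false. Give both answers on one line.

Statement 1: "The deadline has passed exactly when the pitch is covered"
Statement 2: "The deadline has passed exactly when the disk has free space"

Let S = "the deadline has passed" (F), Q = "the pitch is covered" (F), R = "the disk is full" (T).

Statement 1: Parsed as S <-> Q

S <-> Q = F <-> F = T
Thus Statement 1 is true.

Statement 2: Formalization: S <-> ~R

~R = ~T = F
S <-> ~R = F <-> F = T
Thus Statement 2 is true.

Statement 1 T; Statement 2 T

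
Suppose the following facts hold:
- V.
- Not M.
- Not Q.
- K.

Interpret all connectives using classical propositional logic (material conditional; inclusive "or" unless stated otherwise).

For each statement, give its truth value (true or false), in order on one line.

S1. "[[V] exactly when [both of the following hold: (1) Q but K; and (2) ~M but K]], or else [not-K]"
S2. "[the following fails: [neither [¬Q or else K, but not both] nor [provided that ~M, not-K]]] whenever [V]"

S1: In symbols: (V ↔ ((Q ∧ K) ∧ (¬M ∧ K))) ∨ ¬K

Q ∧ K = F ∧ T = F
¬M = ¬F = T
¬M ∧ K = T ∧ T = T
(Q ∧ K) ∧ (¬M ∧ K) = F ∧ T = F
V ↔ ((Q ∧ K) ∧ (¬M ∧ K)) = T ↔ F = F
¬K = ¬T = F
(V ↔ ((Q ∧ K) ∧ (¬M ∧ K))) ∨ ¬K = F ∨ F = F
Thus S1 is false.

S2: Parsed as V → ¬((¬Q ⊕ K) ↓ (¬M → ¬K))

¬Q = ¬F = T
¬Q ⊕ K = T ⊕ T = F
¬M = ¬F = T
¬K = ¬T = F
¬M → ¬K = T → F = F
(¬Q ⊕ K) ↓ (¬M → ¬K) = F ↓ F = T
¬((¬Q ⊕ K) ↓ (¬M → ¬K)) = ¬T = F
V → ¬((¬Q ⊕ K) ↓ (¬M → ¬K)) = T → F = F
Hence S2 is false.

S1 False, S2 False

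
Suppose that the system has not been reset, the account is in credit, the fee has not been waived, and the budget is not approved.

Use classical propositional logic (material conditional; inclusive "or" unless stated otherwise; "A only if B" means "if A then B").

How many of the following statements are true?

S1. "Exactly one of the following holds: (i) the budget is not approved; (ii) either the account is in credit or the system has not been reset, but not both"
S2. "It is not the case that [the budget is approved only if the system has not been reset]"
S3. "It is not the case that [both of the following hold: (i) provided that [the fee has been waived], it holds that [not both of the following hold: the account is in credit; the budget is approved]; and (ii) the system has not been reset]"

1

Let N = "the budget is approved" (F), L = "the account is overdrawn" (F), V = "the system has been reset" (F), M = "the fee has been waived" (F).

S1: Parsed as ~N xor (~L xor ~V)

~N = ~F = T
~L = ~F = T
~V = ~F = T
~L xor ~V = T xor T = F
~N xor (~L xor ~V) = T xor F = T
Hence S1 is true.

S2: In symbols: ~(N -> ~V)

~V = ~F = T
N -> ~V = F -> T = T
~(N -> ~V) = ~T = F
So S2 is false.

S3: Parsed as ~((M -> (~L nand N)) & ~V)

~L = ~F = T
~L nand N = T nand F = T
M -> (~L nand N) = F -> T = T
~V = ~F = T
(M -> (~L nand N)) & ~V = T & T = T
~((M -> (~L nand N)) & ~V) = ~T = F
Thus S3 is false.

1 of the 3 statements is true (S1).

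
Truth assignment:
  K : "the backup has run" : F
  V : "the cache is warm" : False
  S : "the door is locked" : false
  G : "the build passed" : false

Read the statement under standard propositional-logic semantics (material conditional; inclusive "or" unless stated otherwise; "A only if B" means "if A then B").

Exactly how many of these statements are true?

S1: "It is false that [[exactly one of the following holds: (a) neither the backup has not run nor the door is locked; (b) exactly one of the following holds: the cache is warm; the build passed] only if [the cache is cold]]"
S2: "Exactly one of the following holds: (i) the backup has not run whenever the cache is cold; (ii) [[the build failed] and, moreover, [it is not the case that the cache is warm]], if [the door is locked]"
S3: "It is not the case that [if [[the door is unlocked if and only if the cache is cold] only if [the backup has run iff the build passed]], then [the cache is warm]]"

S1: This is not (((not K nor S) xor (V xor G)) -> not V).

not K = not False = True
not K nor S = True nor False = False
V xor G = False xor False = False
(not K nor S) xor (V xor G) = False xor False = False
not V = not False = True
((not K nor S) xor (V xor G)) -> not V = False -> True = True
not (((not K nor S) xor (V xor G)) -> not V) = not True = False
Thus S1 is false.

S2: This is (not V -> not K) xor (S -> (not G and not V)).

not V = not False = True
not K = not False = True
not V -> not K = True -> True = True
not G = not False = True
not V = not False = True
not G and not V = True and True = True
S -> (not G and not V) = False -> True = True
(not V -> not K) xor (S -> (not G and not V)) = True xor True = False
Hence S2 is false.

S3: This is not (((not S iff not V) -> (K iff G)) -> V).

not S = not False = True
not V = not False = True
not S iff not V = True iff True = True
K iff G = False iff False = True
(not S iff not V) -> (K iff G) = True -> True = True
((not S iff not V) -> (K iff G)) -> V = True -> False = False
not (((not S iff not V) -> (K iff G)) -> V) = not False = True
Hence S3 is true.

Count: 1.

1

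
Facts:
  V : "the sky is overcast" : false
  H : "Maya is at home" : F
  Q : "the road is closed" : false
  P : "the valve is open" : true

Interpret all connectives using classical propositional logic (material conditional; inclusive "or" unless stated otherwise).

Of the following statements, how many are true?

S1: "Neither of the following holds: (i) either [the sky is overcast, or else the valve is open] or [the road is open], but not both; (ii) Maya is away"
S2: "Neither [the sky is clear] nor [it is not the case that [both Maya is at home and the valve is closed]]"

S1: Parsed as ((V | P) xor ~Q) nor ~H

V | P = F | T = T
~Q = ~F = T
(V | P) xor ~Q = T xor T = F
~H = ~F = T
((V | P) xor ~Q) nor ~H = F nor T = F
So S1 is false.

S2: This is ~V nor ~(H & ~P).

~V = ~F = T
~P = ~T = F
H & ~P = F & F = F
~(H & ~P) = ~F = T
~V nor ~(H & ~P) = T nor T = F
Thus S2 is false.

0 of the 2 statements are true (none).

0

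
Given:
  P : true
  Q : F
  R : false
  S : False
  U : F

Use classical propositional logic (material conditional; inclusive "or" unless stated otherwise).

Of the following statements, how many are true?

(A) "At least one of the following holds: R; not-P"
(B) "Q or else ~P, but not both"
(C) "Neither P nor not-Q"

0

(A): Parsed as R | ~P

~P = ~T = F
R | ~P = F | F = F
So (A) is false.

(B): Parsed as Q xor ~P

~P = ~T = F
Q xor ~P = F xor F = F
Hence (B) is false.

(C): This is P nor ~Q.

~Q = ~F = T
P nor ~Q = T nor T = F
Thus (C) is false.

True statements: 0 (none).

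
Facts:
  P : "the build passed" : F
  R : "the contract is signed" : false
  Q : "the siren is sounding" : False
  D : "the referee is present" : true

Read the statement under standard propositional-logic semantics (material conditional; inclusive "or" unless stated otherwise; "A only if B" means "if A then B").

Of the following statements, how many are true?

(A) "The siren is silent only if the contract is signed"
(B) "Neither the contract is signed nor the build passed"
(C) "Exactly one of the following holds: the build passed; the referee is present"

(A): In symbols: not Q -> R

not Q = not False = True
not Q -> R = True -> False = False
Hence (A) is false.

(B): Parsed as R nor P

R nor P = False nor False = True
Hence (B) is true.

(C): Parsed as P xor D

P xor D = False xor True = True
Thus (C) is true.

True statements: 2 ((B), (C)).

2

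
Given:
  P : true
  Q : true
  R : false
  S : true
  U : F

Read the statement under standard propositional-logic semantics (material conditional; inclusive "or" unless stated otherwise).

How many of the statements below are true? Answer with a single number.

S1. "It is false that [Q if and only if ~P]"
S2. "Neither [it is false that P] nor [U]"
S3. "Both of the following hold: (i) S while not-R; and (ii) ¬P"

2

S1: Parsed as ¬(Q ↔ ¬P)

¬P = ¬T = F
Q ↔ ¬P = T ↔ F = F
¬(Q ↔ ¬P) = ¬F = T
So S1 is true.

S2: In symbols: ¬P ↓ U

¬P = ¬T = F
¬P ↓ U = F ↓ F = T
Hence S2 is true.

S3: In symbols: (S ∧ ¬R) ∧ ¬P

¬R = ¬F = T
S ∧ ¬R = T ∧ T = T
¬P = ¬T = F
(S ∧ ¬R) ∧ ¬P = T ∧ F = F
Hence S3 is false.

2 of the 3 statements are true (S1, S2).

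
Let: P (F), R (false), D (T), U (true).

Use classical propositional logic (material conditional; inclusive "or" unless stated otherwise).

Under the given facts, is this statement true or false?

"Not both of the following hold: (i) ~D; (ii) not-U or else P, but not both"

true

This is not D nand (not U xor P).

not D = not True = False
not U = not True = False
not U xor P = False xor False = False
not D nand (not U xor P) = False nand False = True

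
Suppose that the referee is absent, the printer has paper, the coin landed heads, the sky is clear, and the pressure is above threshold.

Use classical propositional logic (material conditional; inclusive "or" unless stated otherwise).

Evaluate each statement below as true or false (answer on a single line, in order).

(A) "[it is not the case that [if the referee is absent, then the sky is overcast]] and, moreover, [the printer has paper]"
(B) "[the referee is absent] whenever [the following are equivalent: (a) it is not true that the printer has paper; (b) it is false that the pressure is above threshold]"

(A) True; (B) True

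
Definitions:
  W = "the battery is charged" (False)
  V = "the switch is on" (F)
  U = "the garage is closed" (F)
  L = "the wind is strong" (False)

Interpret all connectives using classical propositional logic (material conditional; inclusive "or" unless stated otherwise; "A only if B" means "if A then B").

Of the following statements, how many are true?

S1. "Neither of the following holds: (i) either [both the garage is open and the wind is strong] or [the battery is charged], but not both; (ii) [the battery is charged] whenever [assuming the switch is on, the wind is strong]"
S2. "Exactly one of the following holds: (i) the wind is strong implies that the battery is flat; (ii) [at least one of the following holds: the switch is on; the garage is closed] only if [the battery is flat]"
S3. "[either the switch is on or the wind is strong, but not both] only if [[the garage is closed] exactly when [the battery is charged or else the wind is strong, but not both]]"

S1: This is ((not U and L) xor W) nor ((V -> L) -> W).

not U = not False = True
not U and L = True and False = False
(not U and L) xor W = False xor False = False
V -> L = False -> False = True
(V -> L) -> W = True -> False = False
((not U and L) xor W) nor ((V -> L) -> W) = False nor False = True
Hence S1 is true.

S2: In symbols: (L -> not W) xor ((V or U) -> not W)

not W = not False = True
L -> not W = False -> True = True
V or U = False or False = False
not W = not False = True
(V or U) -> not W = False -> True = True
(L -> not W) xor ((V or U) -> not W) = True xor True = False
Thus S2 is false.

S3: This is (V xor L) -> (U iff (W xor L)).

V xor L = False xor False = False
W xor L = False xor False = False
U iff (W xor L) = False iff False = True
(V xor L) -> (U iff (W xor L)) = False -> True = True
Hence S3 is true.

Count: 2.

2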